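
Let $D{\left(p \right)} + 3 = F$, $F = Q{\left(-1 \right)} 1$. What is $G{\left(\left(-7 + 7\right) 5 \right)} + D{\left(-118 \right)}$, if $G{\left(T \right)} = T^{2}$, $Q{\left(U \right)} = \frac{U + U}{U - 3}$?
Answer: $- \frac{5}{2} \approx -2.5$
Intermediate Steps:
$Q{\left(U \right)} = \frac{2 U}{-3 + U}$
$F = \frac{1}{2}$ ($F = 2 \left(-1\right) \frac{1}{-3 - 1} \cdot 1 = 2 \left(-1\right) \frac{1}{-4} \cdot 1 = 2 \left(-1\right) \left(- \frac{1}{4}\right) 1 = \frac{1}{2} \cdot 1 = \frac{1}{2} \approx 0.5$)
$D{\left(p \right)} = - \frac{5}{2}$ ($D{\left(p \right)} = -3 + \frac{1}{2} = - \frac{5}{2}$)
$G{\left(\left(-7 + 7\right) 5 \right)} + D{\left(-118 \right)} = \left(\left(-7 + 7\right) 5\right)^{2} - \frac{5}{2} = \left(0 \cdot 5\right)^{2} - \frac{5}{2} = 0^{2} - \frac{5}{2} = 0 - \frac{5}{2} = - \frac{5}{2}$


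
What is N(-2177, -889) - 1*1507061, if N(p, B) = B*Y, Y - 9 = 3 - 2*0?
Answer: -1517729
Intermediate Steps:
Y = 12 (Y = 9 + (3 - 2*0) = 9 + (3 + 0) = 9 + 3 = 12)
N(p, B) = 12*B (N(p, B) = B*12 = 12*B)
N(-2177, -889) - 1*1507061 = 12*(-889) - 1*1507061 = -10668 - 1507061 = -1517729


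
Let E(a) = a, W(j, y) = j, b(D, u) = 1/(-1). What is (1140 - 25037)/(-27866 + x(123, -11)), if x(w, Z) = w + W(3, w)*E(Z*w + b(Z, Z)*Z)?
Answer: 23897/31769 ≈ 0.75221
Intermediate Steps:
b(D, u) = -1
x(w, Z) = w - 3*Z + 3*Z*w (x(w, Z) = w + 3*(Z*w - Z) = w + 3*(-Z + Z*w) = w + (-3*Z + 3*Z*w) = w - 3*Z + 3*Z*w)
(1140 - 25037)/(-27866 + x(123, -11)) = (1140 - 25037)/(-27866 + (123 + 3*(-11)*(-1 + 123))) = -23897/(-27866 + (123 + 3*(-11)*122)) = -23897/(-27866 + (123 - 4026)) = -23897/(-27866 - 3903) = -23897/(-31769) = -23897*(-1/31769) = 23897/31769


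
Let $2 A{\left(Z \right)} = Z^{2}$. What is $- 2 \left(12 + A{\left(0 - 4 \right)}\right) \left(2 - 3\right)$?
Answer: $40$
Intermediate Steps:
$A{\left(Z \right)} = \frac{Z^{2}}{2}$
$- 2 \left(12 + A{\left(0 - 4 \right)}\right) \left(2 - 3\right) = - 2 \left(12 + \frac{\left(0 - 4\right)^{2}}{2}\right) \left(2 - 3\right) = - 2 \left(12 + \frac{\left(-4\right)^{2}}{2}\right) \left(2 - 3\right) = - 2 \left(12 + \frac{1}{2} \cdot 16\right) \left(-1\right) = - 2 \left(12 + 8\right) \left(-1\right) = - 2 \cdot 20 \left(-1\right) = \left(-2\right) \left(-20\right) = 40$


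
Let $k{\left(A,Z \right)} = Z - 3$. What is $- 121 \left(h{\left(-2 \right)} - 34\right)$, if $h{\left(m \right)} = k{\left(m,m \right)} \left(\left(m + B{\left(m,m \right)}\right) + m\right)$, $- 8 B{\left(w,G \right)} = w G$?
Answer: $\frac{2783}{2} \approx 1391.5$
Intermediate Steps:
$B{\left(w,G \right)} = - \frac{G w}{8}$ ($B{\left(w,G \right)} = - \frac{w G}{8} = - \frac{G w}{8}$)
$k{\left(A,Z \right)} = -3 + Z$ ($k{\left(A,Z \right)} = Z - 3 = -3 + Z$)
$h{\left(m \right)} = \left(-3 + m\right) \left(2 m - \frac{m^{2}}{8}\right)$ ($h{\left(m \right)} = \left(-3 + m\right) \left(\left(m - \frac{m m}{8}\right) + m\right) = \left(-3 + m\right) \left(\left(m - \frac{m^{2}}{8}\right) + m\right) = \left(-3 + m\right) \left(2 m - \frac{m^{2}}{8}\right)$)
$- 121 \left(h{\left(-2 \right)} - 34\right) = - 121 \left(\frac{1}{8} \left(-2\right) \left(-3 - 2\right) \left(16 - -2\right) - 34\right) = - 121 \left(\frac{1}{8} \left(-2\right) \left(-5\right) \left(16 + 2\right) - 34\right) = - 121 \left(\frac{1}{8} \left(-2\right) \left(-5\right) 18 - 34\right) = - 121 \left(\frac{45}{2} - 34\right) = \left(-121\right) \left(- \frac{23}{2}\right) = \frac{2783}{2}$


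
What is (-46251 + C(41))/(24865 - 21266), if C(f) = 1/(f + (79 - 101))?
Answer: -878768/68381 ≈ -12.851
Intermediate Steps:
C(f) = 1/(-22 + f) (C(f) = 1/(f - 22) = 1/(-22 + f))
(-46251 + C(41))/(24865 - 21266) = (-46251 + 1/(-22 + 41))/(24865 - 21266) = (-46251 + 1/19)/3599 = (-46251 + 1/19)*(1/3599) = -878768/19*1/3599 = -878768/68381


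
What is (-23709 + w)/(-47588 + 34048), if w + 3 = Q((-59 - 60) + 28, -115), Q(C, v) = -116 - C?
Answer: 23737/13540 ≈ 1.7531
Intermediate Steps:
w = -28 (w = -3 + (-116 - ((-59 - 60) + 28)) = -3 + (-116 - (-119 + 28)) = -3 + (-116 - 1*(-91)) = -3 + (-116 + 91) = -3 - 25 = -28)
(-23709 + w)/(-47588 + 34048) = (-23709 - 28)/(-47588 + 34048) = -23737/(-13540) = -23737*(-1/13540) = 23737/13540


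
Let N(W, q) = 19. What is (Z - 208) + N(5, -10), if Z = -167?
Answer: -356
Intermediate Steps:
(Z - 208) + N(5, -10) = (-167 - 208) + 19 = -375 + 19 = -356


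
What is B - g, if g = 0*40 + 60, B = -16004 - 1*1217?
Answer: -17281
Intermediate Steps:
B = -17221 (B = -16004 - 1217 = -17221)
g = 60 (g = 0 + 60 = 60)
B - g = -17221 - 1*60 = -17221 - 60 = -17281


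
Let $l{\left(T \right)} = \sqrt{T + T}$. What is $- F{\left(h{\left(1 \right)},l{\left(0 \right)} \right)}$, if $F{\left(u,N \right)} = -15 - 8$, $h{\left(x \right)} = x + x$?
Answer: $23$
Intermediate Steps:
$h{\left(x \right)} = 2 x$
$l{\left(T \right)} = \sqrt{2} \sqrt{T}$ ($l{\left(T \right)} = \sqrt{2 T} = \sqrt{2} \sqrt{T}$)
$F{\left(u,N \right)} = -23$ ($F{\left(u,N \right)} = -15 - 8 = -23$)
$- F{\left(h{\left(1 \right)},l{\left(0 \right)} \right)} = \left(-1\right) \left(-23\right) = 23$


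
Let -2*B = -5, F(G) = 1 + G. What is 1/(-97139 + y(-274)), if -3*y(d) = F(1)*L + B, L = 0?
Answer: -6/582839 ≈ -1.0294e-5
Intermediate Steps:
B = 5/2 (B = -½*(-5) = 5/2 ≈ 2.5000)
y(d) = -⅚ (y(d) = -((1 + 1)*0 + 5/2)/3 = -(2*0 + 5/2)/3 = -(0 + 5/2)/3 = -⅓*5/2 = -⅚)
1/(-97139 + y(-274)) = 1/(-97139 - ⅚) = 1/(-582839/6) = -6/582839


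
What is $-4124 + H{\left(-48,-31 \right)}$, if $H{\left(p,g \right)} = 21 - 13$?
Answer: $-4116$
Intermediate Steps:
$H{\left(p,g \right)} = 8$
$-4124 + H{\left(-48,-31 \right)} = -4124 + 8 = -4116$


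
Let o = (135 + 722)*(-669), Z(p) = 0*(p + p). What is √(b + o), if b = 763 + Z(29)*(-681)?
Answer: I*√572570 ≈ 756.68*I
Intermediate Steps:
Z(p) = 0 (Z(p) = 0*(2*p) = 0)
o = -573333 (o = 857*(-669) = -573333)
b = 763 (b = 763 + 0*(-681) = 763 + 0 = 763)
√(b + o) = √(763 - 573333) = √(-572570) = I*√572570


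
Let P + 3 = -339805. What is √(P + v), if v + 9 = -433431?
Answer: 8*I*√12082 ≈ 879.35*I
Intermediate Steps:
v = -433440 (v = -9 - 433431 = -433440)
P = -339808 (P = -3 - 339805 = -339808)
√(P + v) = √(-339808 - 433440) = √(-773248) = 8*I*√12082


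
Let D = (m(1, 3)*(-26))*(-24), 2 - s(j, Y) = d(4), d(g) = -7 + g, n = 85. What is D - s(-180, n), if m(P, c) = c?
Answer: 1867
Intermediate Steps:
s(j, Y) = 5 (s(j, Y) = 2 - (-7 + 4) = 2 - 1*(-3) = 2 + 3 = 5)
D = 1872 (D = (3*(-26))*(-24) = -78*(-24) = 1872)
D - s(-180, n) = 1872 - 1*5 = 1872 - 5 = 1867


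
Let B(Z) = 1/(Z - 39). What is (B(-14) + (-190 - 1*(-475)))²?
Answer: 228130816/2809 ≈ 81214.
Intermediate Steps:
B(Z) = 1/(-39 + Z)
(B(-14) + (-190 - 1*(-475)))² = (1/(-39 - 14) + (-190 - 1*(-475)))² = (1/(-53) + (-190 + 475))² = (-1/53 + 285)² = (15104/53)² = 228130816/2809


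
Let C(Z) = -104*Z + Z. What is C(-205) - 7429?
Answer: 13686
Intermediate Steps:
C(Z) = -103*Z
C(-205) - 7429 = -103*(-205) - 7429 = 21115 - 7429 = 13686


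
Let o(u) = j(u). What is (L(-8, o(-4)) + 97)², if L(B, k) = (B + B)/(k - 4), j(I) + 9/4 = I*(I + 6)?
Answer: 31281649/3249 ≈ 9628.1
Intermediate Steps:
j(I) = -9/4 + I*(6 + I) (j(I) = -9/4 + I*(I + 6) = -9/4 + I*(6 + I))
o(u) = -9/4 + u² + 6*u
L(B, k) = 2*B/(-4 + k) (L(B, k) = (2*B)/(-4 + k) = 2*B/(-4 + k))
(L(-8, o(-4)) + 97)² = (2*(-8)/(-4 + (-9/4 + (-4)² + 6*(-4))) + 97)² = (2*(-8)/(-4 + (-9/4 + 16 - 24)) + 97)² = (2*(-8)/(-4 - 41/4) + 97)² = (2*(-8)/(-57/4) + 97)² = (2*(-8)*(-4/57) + 97)² = (64/57 + 97)² = (5593/57)² = 31281649/3249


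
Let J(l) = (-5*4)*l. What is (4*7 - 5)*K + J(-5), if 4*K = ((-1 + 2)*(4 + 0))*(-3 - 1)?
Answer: 8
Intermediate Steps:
J(l) = -20*l
K = -4 (K = (((-1 + 2)*(4 + 0))*(-3 - 1))/4 = ((1*4)*(-4))/4 = (4*(-4))/4 = (1/4)*(-16) = -4)
(4*7 - 5)*K + J(-5) = (4*7 - 5)*(-4) - 20*(-5) = (28 - 5)*(-4) + 100 = 23*(-4) + 100 = -92 + 100 = 8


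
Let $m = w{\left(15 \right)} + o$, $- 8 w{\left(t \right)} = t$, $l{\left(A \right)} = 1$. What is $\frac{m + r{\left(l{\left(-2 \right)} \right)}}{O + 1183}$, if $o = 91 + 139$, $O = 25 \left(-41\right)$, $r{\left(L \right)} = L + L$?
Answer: $\frac{1841}{1264} \approx 1.4565$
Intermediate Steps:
$r{\left(L \right)} = 2 L$
$w{\left(t \right)} = - \frac{t}{8}$
$O = -1025$
$o = 230$
$m = \frac{1825}{8}$ ($m = \left(- \frac{1}{8}\right) 15 + 230 = - \frac{15}{8} + 230 = \frac{1825}{8} \approx 228.13$)
$\frac{m + r{\left(l{\left(-2 \right)} \right)}}{O + 1183} = \frac{\frac{1825}{8} + 2 \cdot 1}{-1025 + 1183} = \frac{\frac{1825}{8} + 2}{158} = \frac{1841}{8} \cdot \frac{1}{158} = \frac{1841}{1264}$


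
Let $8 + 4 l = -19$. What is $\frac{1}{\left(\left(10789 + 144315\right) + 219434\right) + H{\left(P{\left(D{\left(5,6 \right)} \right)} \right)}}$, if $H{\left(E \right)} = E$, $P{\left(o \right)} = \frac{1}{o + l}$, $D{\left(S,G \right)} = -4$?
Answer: $\frac{43}{16105130} \approx 2.67 \cdot 10^{-6}$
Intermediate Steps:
$l = - \frac{27}{4}$ ($l = -2 + \frac{1}{4} \left(-19\right) = -2 - \frac{19}{4} = - \frac{27}{4} \approx -6.75$)
$P{\left(o \right)} = \frac{1}{- \frac{27}{4} + o}$ ($P{\left(o \right)} = \frac{1}{o - \frac{27}{4}} = \frac{1}{- \frac{27}{4} + o}$)
$\frac{1}{\left(\left(10789 + 144315\right) + 219434\right) + H{\left(P{\left(D{\left(5,6 \right)} \right)} \right)}} = \frac{1}{\left(\left(10789 + 144315\right) + 219434\right) + \frac{4}{-27 + 4 \left(-4\right)}} = \frac{1}{\left(155104 + 219434\right) + \frac{4}{-27 - 16}} = \frac{1}{374538 + \frac{4}{-43}} = \frac{1}{374538 + 4 \left(- \frac{1}{43}\right)} = \frac{1}{374538 - \frac{4}{43}} = \frac{1}{\frac{16105130}{43}} = \frac{43}{16105130}$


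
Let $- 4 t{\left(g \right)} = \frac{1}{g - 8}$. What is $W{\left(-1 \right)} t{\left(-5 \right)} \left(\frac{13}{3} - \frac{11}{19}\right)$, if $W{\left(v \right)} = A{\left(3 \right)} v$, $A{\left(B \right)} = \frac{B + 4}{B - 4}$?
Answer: $\frac{749}{1482} \approx 0.5054$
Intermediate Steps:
$t{\left(g \right)} = - \frac{1}{4 \left(-8 + g\right)}$ ($t{\left(g \right)} = - \frac{1}{4 \left(g - 8\right)} = - \frac{1}{4 \left(-8 + g\right)}$)
$A{\left(B \right)} = \frac{4 + B}{-4 + B}$
$W{\left(v \right)} = - 7 v$ ($W{\left(v \right)} = \frac{4 + 3}{-4 + 3} v = \frac{1}{-1} \cdot 7 v = \left(-1\right) 7 v = - 7 v$)
$W{\left(-1 \right)} t{\left(-5 \right)} \left(\frac{13}{3} - \frac{11}{19}\right) = \left(-7\right) \left(-1\right) \left(- \frac{1}{-32 + 4 \left(-5\right)}\right) \left(\frac{13}{3} - \frac{11}{19}\right) = 7 \left(- \frac{1}{-32 - 20}\right) \left(13 \cdot \frac{1}{3} - \frac{11}{19}\right) = 7 \left(- \frac{1}{-52}\right) \left(\frac{13}{3} - \frac{11}{19}\right) = 7 \left(\left(-1\right) \left(- \frac{1}{52}\right)\right) \frac{214}{57} = 7 \cdot \frac{1}{52} \cdot \frac{214}{57} = \frac{7}{52} \cdot \frac{214}{57} = \frac{749}{1482}$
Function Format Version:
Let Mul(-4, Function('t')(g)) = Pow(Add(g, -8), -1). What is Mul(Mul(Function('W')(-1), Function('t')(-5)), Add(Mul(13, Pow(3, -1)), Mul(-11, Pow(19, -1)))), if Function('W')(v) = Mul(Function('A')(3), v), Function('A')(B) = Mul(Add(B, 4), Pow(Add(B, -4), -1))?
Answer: Rational(749, 1482) ≈ 0.50540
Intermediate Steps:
Function('t')(g) = Mul(Rational(-1, 4), Pow(Add(-8, g), -1)) (Function('t')(g) = Mul(Rational(-1, 4), Pow(Add(g, -8), -1)) = Mul(Rational(-1, 4), Pow(Add(-8, g), -1)))
Function('A')(B) = Mul(Pow(Add(-4, B), -1), Add(4, B)) (Function('A')(B) = Mul(Add(4, B), Pow(Add(-4, B), -1)) = Mul(Pow(Add(-4, B), -1), Add(4, B)))
Function('W')(v) = Mul(-7, v) (Function('W')(v) = Mul(Mul(Pow(Add(-4, 3), -1), Add(4, 3)), v) = Mul(Mul(Pow(-1, -1), 7), v) = Mul(Mul(-1, 7), v) = Mul(-7, v))
Mul(Mul(Function('W')(-1), Function('t')(-5)), Add(Mul(13, Pow(3, -1)), Mul(-11, Pow(19, -1)))) = Mul(Mul(Mul(-7, -1), Mul(-1, Pow(Add(-32, Mul(4, -5)), -1))), Add(Mul(13, Pow(3, -1)), Mul(-11, Pow(19, -1)))) = Mul(Mul(7, Mul(-1, Pow(Add(-32, -20), -1))), Add(Mul(13, Rational(1, 3)), Mul(-11, Rational(1, 19)))) = Mul(Mul(7, Mul(-1, Pow(-52, -1))), Add(Rational(13, 3), Rational(-11, 19))) = Mul(Mul(7, Mul(-1, Rational(-1, 52))), Rational(214, 57)) = Mul(Mul(7, Rational(1, 52)), Rational(214, 57)) = Mul(Rational(7, 52), Rational(214, 57)) = Rational(749, 1482)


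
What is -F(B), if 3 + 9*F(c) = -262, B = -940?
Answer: 265/9 ≈ 29.444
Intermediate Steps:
F(c) = -265/9 (F(c) = -1/3 + (1/9)*(-262) = -1/3 - 262/9 = -265/9)
-F(B) = -1*(-265/9) = 265/9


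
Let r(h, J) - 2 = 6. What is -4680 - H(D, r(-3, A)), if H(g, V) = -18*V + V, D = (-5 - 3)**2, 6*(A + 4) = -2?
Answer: -4544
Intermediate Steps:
A = -13/3 (A = -4 + (1/6)*(-2) = -4 - 1/3 = -13/3 ≈ -4.3333)
r(h, J) = 8 (r(h, J) = 2 + 6 = 8)
D = 64 (D = (-8)**2 = 64)
H(g, V) = -17*V
-4680 - H(D, r(-3, A)) = -4680 - (-17)*8 = -4680 - 1*(-136) = -4680 + 136 = -4544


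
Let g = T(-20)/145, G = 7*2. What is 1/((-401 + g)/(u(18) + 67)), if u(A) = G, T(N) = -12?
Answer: -11745/58157 ≈ -0.20195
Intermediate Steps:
G = 14
u(A) = 14
g = -12/145 ≈ -0.082759
1/((-401 + g)/(u(18) + 67)) = 1/((-401 - 12/145)/(14 + 67)) = 1/(-58157/145/81) = 1/(-58157/145*1/81) = 1/(-58157/11745) = -11745/58157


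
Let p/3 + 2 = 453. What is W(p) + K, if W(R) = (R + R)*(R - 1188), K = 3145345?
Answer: 3591835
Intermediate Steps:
p = 1353 (p = -6 + 3*453 = -6 + 1359 = 1353)
W(R) = 2*R*(-1188 + R) (W(R) = (2*R)*(-1188 + R) = 2*R*(-1188 + R))
W(p) + K = 2*1353*(-1188 + 1353) + 3145345 = 2*1353*165 + 3145345 = 446490 + 3145345 = 3591835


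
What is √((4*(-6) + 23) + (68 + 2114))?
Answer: √2181 ≈ 46.701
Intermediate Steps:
√((4*(-6) + 23) + (68 + 2114)) = √((-24 + 23) + 2182) = √(-1 + 2182) = √2181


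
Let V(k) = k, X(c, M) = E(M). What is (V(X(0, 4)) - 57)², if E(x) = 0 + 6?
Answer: 2601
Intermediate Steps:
E(x) = 6
X(c, M) = 6
(V(X(0, 4)) - 57)² = (6 - 57)² = (-51)² = 2601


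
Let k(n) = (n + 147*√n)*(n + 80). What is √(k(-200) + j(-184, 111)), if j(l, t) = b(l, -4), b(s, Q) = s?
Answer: 2*√(5954 - 44100*I*√2) ≈ 370.42 - 336.74*I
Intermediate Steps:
j(l, t) = l
k(n) = (80 + n)*(n + 147*√n) (k(n) = (n + 147*√n)*(80 + n) = (80 + n)*(n + 147*√n))
√(k(-200) + j(-184, 111)) = √(((-200)² + 80*(-200) + 147*(-200)^(3/2) + 11760*√(-200)) - 184) = √((40000 - 16000 + 147*(-2000*I*√2) + 11760*(10*I*√2)) - 184) = √((40000 - 16000 - 294000*I*√2 + 117600*I*√2) - 184) = √((24000 - 176400*I*√2) - 184) = √(23816 - 176400*I*√2)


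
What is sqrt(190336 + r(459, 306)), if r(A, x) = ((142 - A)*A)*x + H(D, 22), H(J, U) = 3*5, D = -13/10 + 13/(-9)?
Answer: I*sqrt(44333567) ≈ 6658.3*I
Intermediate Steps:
D = -247/90 (D = -13*1/10 + 13*(-1/9) = -13/10 - 13/9 = -247/90 ≈ -2.7444)
H(J, U) = 15
r(A, x) = 15 + A*x*(142 - A) (r(A, x) = ((142 - A)*A)*x + 15 = (A*(142 - A))*x + 15 = A*x*(142 - A) + 15 = 15 + A*x*(142 - A))
sqrt(190336 + r(459, 306)) = sqrt(190336 + (15 - 1*306*459**2 + 142*459*306)) = sqrt(190336 + (15 - 1*306*210681 + 19944468)) = sqrt(190336 + (15 - 64468386 + 19944468)) = sqrt(190336 - 44523903) = sqrt(-44333567) = I*sqrt(44333567)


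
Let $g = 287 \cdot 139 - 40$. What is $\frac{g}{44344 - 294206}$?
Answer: $- \frac{39853}{249862} \approx -0.1595$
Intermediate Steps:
$g = 39853$ ($g = 39893 - 40 = 39853$)
$\frac{g}{44344 - 294206} = \frac{39853}{44344 - 294206} = \frac{39853}{-249862} = 39853 \left(- \frac{1}{249862}\right) = - \frac{39853}{249862}$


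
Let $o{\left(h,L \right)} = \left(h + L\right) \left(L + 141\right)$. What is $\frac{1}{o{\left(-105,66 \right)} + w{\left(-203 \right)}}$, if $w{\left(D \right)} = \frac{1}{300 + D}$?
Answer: $- \frac{97}{783080} \approx -0.00012387$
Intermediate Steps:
$o{\left(h,L \right)} = \left(141 + L\right) \left(L + h\right)$ ($o{\left(h,L \right)} = \left(L + h\right) \left(141 + L\right) = \left(141 + L\right) \left(L + h\right)$)
$\frac{1}{o{\left(-105,66 \right)} + w{\left(-203 \right)}} = \frac{1}{\left(66^{2} + 141 \cdot 66 + 141 \left(-105\right) + 66 \left(-105\right)\right) + \frac{1}{300 - 203}} = \frac{1}{\left(4356 + 9306 - 14805 - 6930\right) + \frac{1}{97}} = \frac{1}{-8073 + \frac{1}{97}} = \frac{1}{- \frac{783080}{97}} = - \frac{97}{783080}$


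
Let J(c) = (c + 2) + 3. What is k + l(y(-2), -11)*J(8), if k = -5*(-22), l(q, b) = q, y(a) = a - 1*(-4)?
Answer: 136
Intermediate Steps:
y(a) = 4 + a (y(a) = a + 4 = 4 + a)
k = 110
J(c) = 5 + c (J(c) = (2 + c) + 3 = 5 + c)
k + l(y(-2), -11)*J(8) = 110 + (4 - 2)*(5 + 8) = 110 + 2*13 = 110 + 26 = 136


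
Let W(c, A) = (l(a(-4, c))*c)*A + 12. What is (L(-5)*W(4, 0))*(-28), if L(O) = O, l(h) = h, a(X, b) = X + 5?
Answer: 1680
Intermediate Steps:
a(X, b) = 5 + X
W(c, A) = 12 + A*c (W(c, A) = ((5 - 4)*c)*A + 12 = (1*c)*A + 12 = c*A + 12 = A*c + 12 = 12 + A*c)
(L(-5)*W(4, 0))*(-28) = -5*(12 + 0*4)*(-28) = -5*(12 + 0)*(-28) = -5*12*(-28) = -60*(-28) = 1680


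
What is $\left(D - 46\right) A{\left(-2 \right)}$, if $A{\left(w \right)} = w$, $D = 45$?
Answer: $2$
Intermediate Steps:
$\left(D - 46\right) A{\left(-2 \right)} = \left(45 - 46\right) \left(-2\right) = \left(-1\right) \left(-2\right) = 2$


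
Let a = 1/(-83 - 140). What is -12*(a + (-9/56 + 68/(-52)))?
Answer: 717345/40586 ≈ 17.675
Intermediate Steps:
a = -1/223 (a = 1/(-223) = -1/223 ≈ -0.0044843)
-12*(a + (-9/56 + 68/(-52))) = -12*(-1/223 + (-9/56 + 68/(-52))) = -12*(-1/223 + (-9*1/56 + 68*(-1/52))) = -12*(-1/223 + (-9/56 - 17/13)) = -12*(-1/223 - 1069/728) = -12*(-239115/162344) = 717345/40586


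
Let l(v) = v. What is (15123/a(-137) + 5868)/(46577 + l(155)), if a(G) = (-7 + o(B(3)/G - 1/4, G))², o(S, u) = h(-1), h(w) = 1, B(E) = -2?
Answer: 75457/560784 ≈ 0.13456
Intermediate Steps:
o(S, u) = 1
a(G) = 36 (a(G) = (-7 + 1)² = (-6)² = 36)
(15123/a(-137) + 5868)/(46577 + l(155)) = (15123/36 + 5868)/(46577 + 155) = (15123*(1/36) + 5868)/46732 = (5041/12 + 5868)*(1/46732) = (75457/12)*(1/46732) = 75457/560784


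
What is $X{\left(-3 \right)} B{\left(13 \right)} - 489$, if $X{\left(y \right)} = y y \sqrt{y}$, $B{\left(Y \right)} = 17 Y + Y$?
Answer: $-489 + 2106 i \sqrt{3} \approx -489.0 + 3647.7 i$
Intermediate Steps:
$B{\left(Y \right)} = 18 Y$
$X{\left(y \right)} = y^{\frac{5}{2}}$ ($X{\left(y \right)} = y^{2} \sqrt{y} = y^{\frac{5}{2}}$)
$X{\left(-3 \right)} B{\left(13 \right)} - 489 = \left(-3\right)^{\frac{5}{2}} \cdot 18 \cdot 13 - 489 = 9 i \sqrt{3} \cdot 234 - 489 = 2106 i \sqrt{3} - 489 = -489 + 2106 i \sqrt{3}$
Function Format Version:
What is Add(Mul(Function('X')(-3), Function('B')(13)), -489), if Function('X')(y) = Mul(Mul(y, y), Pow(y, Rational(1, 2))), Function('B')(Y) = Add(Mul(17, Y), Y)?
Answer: Add(-489, Mul(2106, I, Pow(3, Rational(1, 2)))) ≈ Add(-489.00, Mul(3647.7, I))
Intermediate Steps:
Function('B')(Y) = Mul(18, Y)
Function('X')(y) = Pow(y, Rational(5, 2)) (Function('X')(y) = Mul(Pow(y, 2), Pow(y, Rational(1, 2))) = Pow(y, Rational(5, 2)))
Add(Mul(Function('X')(-3), Function('B')(13)), -489) = Add(Mul(Pow(-3, Rational(5, 2)), Mul(18, 13)), -489) = Add(Mul(Mul(9, I, Pow(3, Rational(1, 2))), 234), -489) = Add(Mul(2106, I, Pow(3, Rational(1, 2))), -489) = Add(-489, Mul(2106, I, Pow(3, Rational(1, 2))))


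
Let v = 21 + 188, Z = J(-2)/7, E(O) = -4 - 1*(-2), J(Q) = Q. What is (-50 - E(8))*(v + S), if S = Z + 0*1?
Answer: -70128/7 ≈ -10018.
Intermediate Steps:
E(O) = -2 (E(O) = -4 + 2 = -2)
Z = -2/7 ≈ -0.28571
S = -2/7 (S = -2/7 + 0*1 = -2/7 + 0 = -2/7 ≈ -0.28571)
v = 209
(-50 - E(8))*(v + S) = (-50 - 1*(-2))*(209 - 2/7) = (-50 + 2)*(1461/7) = -48*1461/7 = -70128/7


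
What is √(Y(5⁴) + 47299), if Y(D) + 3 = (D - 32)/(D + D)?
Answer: √118241186/50 ≈ 217.48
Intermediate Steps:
Y(D) = -3 + (-32 + D)/(2*D) (Y(D) = -3 + (D - 32)/(D + D) = -3 + (-32 + D)/((2*D)) = -3 + (-32 + D)*(1/(2*D)) = -3 + (-32 + D)/(2*D))
√(Y(5⁴) + 47299) = √((-5/2 - 16/(5⁴)) + 47299) = √((-5/2 - 16/625) + 47299) = √(-3157/1250 + 47299) = √(59120593/1250) = √118241186/50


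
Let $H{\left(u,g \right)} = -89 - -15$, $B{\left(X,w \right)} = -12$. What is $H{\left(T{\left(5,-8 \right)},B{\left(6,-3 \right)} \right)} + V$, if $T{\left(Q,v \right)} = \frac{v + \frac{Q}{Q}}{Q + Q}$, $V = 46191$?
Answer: $46117$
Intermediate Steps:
$T{\left(Q,v \right)} = \frac{1 + v}{2 Q}$ ($T{\left(Q,v \right)} = \frac{v + 1}{2 Q} = \left(1 + v\right) \frac{1}{2 Q} = \frac{1 + v}{2 Q}$)
$H{\left(u,g \right)} = -74$ ($H{\left(u,g \right)} = -89 + 15 = -74$)
$H{\left(T{\left(5,-8 \right)},B{\left(6,-3 \right)} \right)} + V = -74 + 46191 = 46117$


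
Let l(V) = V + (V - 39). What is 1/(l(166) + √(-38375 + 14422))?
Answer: 293/109802 - I*√23953/109802 ≈ 0.0026684 - 0.0014095*I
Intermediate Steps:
l(V) = -39 + 2*V (l(V) = V + (-39 + V) = -39 + 2*V)
1/(l(166) + √(-38375 + 14422)) = 1/((-39 + 2*166) + √(-38375 + 14422)) = 1/((-39 + 332) + √(-23953)) = 1/(293 + I*√23953)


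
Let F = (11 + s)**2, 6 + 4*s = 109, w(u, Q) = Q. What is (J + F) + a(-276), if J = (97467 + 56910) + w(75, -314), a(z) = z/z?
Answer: 2486633/16 ≈ 1.5541e+5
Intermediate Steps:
s = 103/4 (s = -3/2 + (1/4)*109 = -3/2 + 109/4 = 103/4 ≈ 25.750)
a(z) = 1
F = 21609/16 (F = (11 + 103/4)**2 = (147/4)**2 = 21609/16 ≈ 1350.6)
J = 154063 (J = (97467 + 56910) - 314 = 154377 - 314 = 154063)
(J + F) + a(-276) = (154063 + 21609/16) + 1 = 2486617/16 + 1 = 2486633/16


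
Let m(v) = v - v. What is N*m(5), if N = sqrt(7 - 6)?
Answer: 0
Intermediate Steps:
m(v) = 0
N = 1 (N = sqrt(1) = 1)
N*m(5) = 1*0 = 0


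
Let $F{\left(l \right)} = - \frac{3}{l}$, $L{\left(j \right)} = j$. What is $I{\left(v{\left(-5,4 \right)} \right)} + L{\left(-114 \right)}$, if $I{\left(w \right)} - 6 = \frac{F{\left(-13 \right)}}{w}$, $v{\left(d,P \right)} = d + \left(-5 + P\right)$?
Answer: $- \frac{2809}{26} \approx -108.04$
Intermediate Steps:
$v{\left(d,P \right)} = -5 + P + d$
$I{\left(w \right)} = 6 + \frac{3}{13 w}$ ($I{\left(w \right)} = 6 + \frac{\left(-3\right) \frac{1}{-13}}{w} = 6 + \frac{\left(-3\right) \left(- \frac{1}{13}\right)}{w} = 6 + \frac{3}{13 w}$)
$I{\left(v{\left(-5,4 \right)} \right)} + L{\left(-114 \right)} = \left(6 + \frac{3}{13 \left(-5 + 4 - 5\right)}\right) - 114 = \left(6 + \frac{3}{13 \left(-6\right)}\right) - 114 = \left(6 + \frac{3}{13} \left(- \frac{1}{6}\right)\right) - 114 = \left(6 - \frac{1}{26}\right) - 114 = \frac{155}{26} - 114 = - \frac{2809}{26}$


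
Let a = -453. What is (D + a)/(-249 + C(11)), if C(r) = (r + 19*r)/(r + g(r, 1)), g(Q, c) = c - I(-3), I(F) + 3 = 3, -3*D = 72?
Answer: 1431/692 ≈ 2.0679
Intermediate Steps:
D = -24 (D = -⅓*72 = -24)
I(F) = 0 (I(F) = -3 + 3 = 0)
g(Q, c) = c (g(Q, c) = c - 1*0 = c + 0 = c)
C(r) = 20*r/(1 + r) (C(r) = (r + 19*r)/(r + 1) = (20*r)/(1 + r) = 20*r/(1 + r))
(D + a)/(-249 + C(11)) = (-24 - 453)/(-249 + 20*11/(1 + 11)) = -477/(-249 + 20*11/12) = -477/(-249 + 20*11*(1/12)) = -477/(-249 + 55/3) = -477/(-692/3) = -477*(-3/692) = 1431/692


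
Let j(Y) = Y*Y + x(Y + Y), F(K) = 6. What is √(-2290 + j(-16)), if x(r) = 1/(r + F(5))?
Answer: I*√1375010/26 ≈ 45.1*I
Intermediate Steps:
x(r) = 1/(6 + r) (x(r) = 1/(r + 6) = 1/(6 + r))
j(Y) = Y² + 1/(6 + 2*Y) (j(Y) = Y*Y + 1/(6 + (Y + Y)) = Y² + 1/(6 + 2*Y))
√(-2290 + j(-16)) = √(-2290 + (1 + 2*(-16)²*(3 - 16))/(2*(3 - 16))) = √(-2290 + (½)*(1 + 2*256*(-13))/(-13)) = √(-2290 + (½)*(-1/13)*(1 - 6656)) = √(-2290 + (½)*(-1/13)*(-6655)) = √(-2290 + 6655/26) = √(-52885/26) = I*√1375010/26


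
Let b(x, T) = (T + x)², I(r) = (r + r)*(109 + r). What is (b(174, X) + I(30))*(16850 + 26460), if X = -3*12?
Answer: 1186001040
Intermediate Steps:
I(r) = 2*r*(109 + r) (I(r) = (2*r)*(109 + r) = 2*r*(109 + r))
X = -36
(b(174, X) + I(30))*(16850 + 26460) = ((-36 + 174)² + 2*30*(109 + 30))*(16850 + 26460) = (138² + 2*30*139)*43310 = (19044 + 8340)*43310 = 27384*43310 = 1186001040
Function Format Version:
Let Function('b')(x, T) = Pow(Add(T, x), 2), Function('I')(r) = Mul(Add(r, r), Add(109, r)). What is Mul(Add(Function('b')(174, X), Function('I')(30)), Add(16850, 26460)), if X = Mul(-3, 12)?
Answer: 1186001040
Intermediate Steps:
Function('I')(r) = Mul(2, r, Add(109, r)) (Function('I')(r) = Mul(Mul(2, r), Add(109, r)) = Mul(2, r, Add(109, r)))
X = -36
Mul(Add(Function('b')(174, X), Function('I')(30)), Add(16850, 26460)) = Mul(Add(Pow(Add(-36, 174), 2), Mul(2, 30, Add(109, 30))), Add(16850, 26460)) = Mul(Add(Pow(138, 2), Mul(2, 30, 139)), 43310) = Mul(Add(19044, 8340), 43310) = Mul(27384, 43310) = 1186001040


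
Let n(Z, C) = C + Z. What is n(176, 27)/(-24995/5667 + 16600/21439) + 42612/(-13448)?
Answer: -87624957525183/1485316824010 ≈ -58.994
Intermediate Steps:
n(176, 27)/(-24995/5667 + 16600/21439) + 42612/(-13448) = (27 + 176)/(-24995/5667 + 16600/21439) + 42612/(-13448) = 203/(-24995*1/5667 + 16600*(1/21439)) + 42612*(-1/13448) = 203/(-24995/5667 + 16600/21439) - 10653/3362 = 203/(-441795605/121494813) - 10653/3362 = 203*(-121494813/441795605) - 10653/3362 = -24663447039/441795605 - 10653/3362 = -87624957525183/1485316824010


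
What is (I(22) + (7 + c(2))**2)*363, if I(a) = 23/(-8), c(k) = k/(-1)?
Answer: 64251/8 ≈ 8031.4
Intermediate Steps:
c(k) = -k (c(k) = k*(-1) = -k)
I(a) = -23/8 (I(a) = 23*(-1/8) = -23/8)
(I(22) + (7 + c(2))**2)*363 = (-23/8 + (7 - 1*2)**2)*363 = (-23/8 + (7 - 2)**2)*363 = (-23/8 + 5**2)*363 = (-23/8 + 25)*363 = (177/8)*363 = 64251/8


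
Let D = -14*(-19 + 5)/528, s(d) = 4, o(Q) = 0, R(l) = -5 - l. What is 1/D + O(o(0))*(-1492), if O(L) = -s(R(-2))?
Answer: 292564/49 ≈ 5970.7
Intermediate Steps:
D = 49/132 (D = -14*(-14)*(1/528) = 196*(1/528) = 49/132 ≈ 0.37121)
O(L) = -4 (O(L) = -1*4 = -4)
1/D + O(o(0))*(-1492) = 1/(49/132) - 4*(-1492) = 132/49 + 5968 = 292564/49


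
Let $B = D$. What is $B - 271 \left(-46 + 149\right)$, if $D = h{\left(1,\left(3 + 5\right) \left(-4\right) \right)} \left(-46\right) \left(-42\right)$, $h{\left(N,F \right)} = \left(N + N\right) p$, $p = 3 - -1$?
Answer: $-12457$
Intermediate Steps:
$p = 4$ ($p = 3 + 1 = 4$)
$h{\left(N,F \right)} = 8 N$ ($h{\left(N,F \right)} = \left(N + N\right) 4 = 2 N 4 = 8 N$)
$D = 15456$ ($D = 8 \cdot 1 \left(-46\right) \left(-42\right) = 8 \left(-46\right) \left(-42\right) = \left(-368\right) \left(-42\right) = 15456$)
$B = 15456$
$B - 271 \left(-46 + 149\right) = 15456 - 271 \left(-46 + 149\right) = 15456 - 27913 = -12457$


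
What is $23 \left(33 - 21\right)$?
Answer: $276$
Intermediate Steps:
$23 \left(33 - 21\right) = 23 \cdot 12 = 276$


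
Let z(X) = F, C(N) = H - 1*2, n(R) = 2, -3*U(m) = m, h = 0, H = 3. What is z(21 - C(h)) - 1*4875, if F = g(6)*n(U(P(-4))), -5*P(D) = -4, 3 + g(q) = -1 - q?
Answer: -4895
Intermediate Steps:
g(q) = -4 - q (g(q) = -3 + (-1 - q) = -4 - q)
P(D) = ⅘ (P(D) = -⅕*(-4) = ⅘)
U(m) = -m/3
C(N) = 1 (C(N) = 3 - 1*2 = 3 - 2 = 1)
F = -20 (F = (-4 - 1*6)*2 = (-4 - 6)*2 = -10*2 = -20)
z(X) = -20
z(21 - C(h)) - 1*4875 = -20 - 1*4875 = -20 - 4875 = -4895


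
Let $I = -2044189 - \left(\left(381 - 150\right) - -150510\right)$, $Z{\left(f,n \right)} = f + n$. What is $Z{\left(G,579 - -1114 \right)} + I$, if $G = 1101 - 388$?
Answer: $-2192524$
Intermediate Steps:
$G = 713$
$I = -2194930$ ($I = -2044189 - \left(231 + 150510\right) = -2044189 - 150741 = -2194930$)
$Z{\left(G,579 - -1114 \right)} + I = \left(713 + \left(579 - -1114\right)\right) - 2194930 = \left(713 + \left(579 + 1114\right)\right) - 2194930 = \left(713 + 1693\right) - 2194930 = 2406 - 2194930 = -2192524$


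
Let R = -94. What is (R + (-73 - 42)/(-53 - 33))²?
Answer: 63504961/7396 ≈ 8586.4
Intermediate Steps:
(R + (-73 - 42)/(-53 - 33))² = (-94 + (-73 - 42)/(-53 - 33))² = (-94 - 115/(-86))² = (-94 - 115*(-1/86))² = (-94 + 115/86)² = (-7969/86)² = 63504961/7396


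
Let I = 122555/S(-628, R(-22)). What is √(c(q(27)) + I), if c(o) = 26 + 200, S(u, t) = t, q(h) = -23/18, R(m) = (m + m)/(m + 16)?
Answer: √8198014/22 ≈ 130.15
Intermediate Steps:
R(m) = 2*m/(16 + m) (R(m) = (2*m)/(16 + m) = 2*m/(16 + m))
q(h) = -23/18 (q(h) = -23*1/18 = -23/18)
c(o) = 226
I = 367665/22 (I = 122555/((2*(-22)/(16 - 22))) = 122555/((2*(-22)/(-6))) = 122555/((2*(-22)*(-⅙))) = 122555/(22/3) = 122555*(3/22) = 367665/22 ≈ 16712.)
√(c(q(27)) + I) = √(226 + 367665/22) = √(372637/22) = √8198014/22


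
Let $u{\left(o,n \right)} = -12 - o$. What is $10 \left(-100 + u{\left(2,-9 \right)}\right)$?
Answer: $-1140$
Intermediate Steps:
$10 \left(-100 + u{\left(2,-9 \right)}\right) = 10 \left(-100 - 14\right) = 10 \left(-114\right) = -1140$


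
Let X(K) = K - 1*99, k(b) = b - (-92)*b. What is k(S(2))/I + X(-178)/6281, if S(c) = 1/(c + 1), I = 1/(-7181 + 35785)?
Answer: 5569513167/6281 ≈ 8.8672e+5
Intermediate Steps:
I = 1/28604 ≈ 3.4960e-5
S(c) = 1/(1 + c)
k(b) = 93*b (k(b) = b + 92*b = 93*b)
X(K) = -99 + K (X(K) = K - 99 = -99 + K)
k(S(2))/I + X(-178)/6281 = (93/(1 + 2))/(1/28604) + (-99 - 178)/6281 = (93/3)*28604 - 277*1/6281 = (93*(⅓))*28604 - 277/6281 = 31*28604 - 277/6281 = 886724 - 277/6281 = 5569513167/6281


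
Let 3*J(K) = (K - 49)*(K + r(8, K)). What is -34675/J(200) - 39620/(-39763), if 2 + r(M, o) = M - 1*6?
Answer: -117592883/48033704 ≈ -2.4481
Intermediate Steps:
r(M, o) = -8 + M (r(M, o) = -2 + (M - 1*6) = -2 + (M - 6) = -2 + (-6 + M) = -8 + M)
J(K) = K*(-49 + K)/3 (J(K) = ((K - 49)*(K + (-8 + 8)))/3 = ((-49 + K)*(K + 0))/3 = ((-49 + K)*K)/3 = (K*(-49 + K))/3 = K*(-49 + K)/3)
-34675/J(200) - 39620/(-39763) = -34675*3/(200*(-49 + 200)) - 39620/(-39763) = -34675/((⅓)*200*151) - 39620*(-1/39763) = -34675/30200/3 + 39620/39763 = -34675*3/30200 + 39620/39763 = -4161/1208 + 39620/39763 = -117592883/48033704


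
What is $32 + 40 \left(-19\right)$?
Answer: $-728$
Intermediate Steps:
$32 + 40 \left(-19\right) = 32 - 760 = -728$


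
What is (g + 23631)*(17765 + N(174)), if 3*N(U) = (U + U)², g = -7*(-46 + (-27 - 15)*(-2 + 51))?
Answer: 2229923747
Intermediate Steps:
g = 14728 (g = -7*(-46 - 42*49) = -7*(-46 - 2058) = -7*(-2104) = 14728)
N(U) = 4*U²/3 (N(U) = (U + U)²/3 = (2*U)²/3 = (4*U²)/3 = 4*U²/3)
(g + 23631)*(17765 + N(174)) = (14728 + 23631)*(17765 + (4/3)*174²) = 38359*(17765 + (4/3)*30276) = 38359*(17765 + 40368) = 38359*58133 = 2229923747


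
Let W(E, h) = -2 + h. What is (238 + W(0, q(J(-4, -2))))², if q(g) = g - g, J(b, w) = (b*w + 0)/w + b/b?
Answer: 55696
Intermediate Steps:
J(b, w) = 1 + b (J(b, w) = (b*w)/w + 1 = b + 1 = 1 + b)
q(g) = 0
(238 + W(0, q(J(-4, -2))))² = (238 + (-2 + 0))² = (238 - 2)² = 236² = 55696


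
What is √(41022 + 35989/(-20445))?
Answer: √20388084645/705 ≈ 202.53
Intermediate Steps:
√(41022 + 35989/(-20445)) = √(41022 + 35989*(-1/20445)) = √(41022 - 1241/705) = √(28919269/705) = √20388084645/705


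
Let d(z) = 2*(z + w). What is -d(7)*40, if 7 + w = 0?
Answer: 0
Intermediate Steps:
w = -7 (w = -7 + 0 = -7)
d(z) = -14 + 2*z (d(z) = 2*(z - 7) = 2*(-7 + z) = -14 + 2*z)
-d(7)*40 = -(-14 + 2*7)*40 = -(-14 + 14)*40 = -0*40 = -1*0 = 0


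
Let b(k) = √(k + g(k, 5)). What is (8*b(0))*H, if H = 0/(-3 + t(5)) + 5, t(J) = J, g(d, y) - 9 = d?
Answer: 120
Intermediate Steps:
g(d, y) = 9 + d
b(k) = √(9 + 2*k) (b(k) = √(k + (9 + k)) = √(9 + 2*k))
H = 5 (H = 0/(-3 + 5) + 5 = 0/2 + 5 = (½)*0 + 5 = 0 + 5 = 5)
(8*b(0))*H = (8*√(9 + 2*0))*5 = (8*√(9 + 0))*5 = (8*√9)*5 = (8*3)*5 = 24*5 = 120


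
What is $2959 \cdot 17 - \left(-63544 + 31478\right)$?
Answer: $82369$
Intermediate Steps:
$2959 \cdot 17 - \left(-63544 + 31478\right) = 50303 - -32066 = 50303 + 32066 = 82369$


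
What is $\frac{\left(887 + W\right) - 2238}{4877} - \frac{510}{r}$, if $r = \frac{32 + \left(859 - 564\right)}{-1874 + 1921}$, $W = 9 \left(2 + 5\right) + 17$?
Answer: $- \frac{39105769}{531593} \approx -73.563$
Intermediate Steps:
$W = 80$ ($W = 9 \cdot 7 + 17 = 63 + 17 = 80$)
$r = \frac{327}{47}$ ($r = \frac{32 + 295}{47} = 327 \cdot \frac{1}{47} = \frac{327}{47} \approx 6.9574$)
$\frac{\left(887 + W\right) - 2238}{4877} - \frac{510}{r} = \frac{\left(887 + 80\right) - 2238}{4877} - \frac{510}{\frac{327}{47}} = \left(967 - 2238\right) \frac{1}{4877} - \frac{7990}{109} = \left(-1271\right) \frac{1}{4877} - \frac{7990}{109} = - \frac{1271}{4877} - \frac{7990}{109} = - \frac{39105769}{531593}$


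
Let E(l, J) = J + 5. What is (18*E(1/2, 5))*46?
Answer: 8280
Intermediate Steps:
E(l, J) = 5 + J
(18*E(1/2, 5))*46 = (18*(5 + 5))*46 = (18*10)*46 = 180*46 = 8280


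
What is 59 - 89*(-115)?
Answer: 10294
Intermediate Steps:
59 - 89*(-115) = 59 + 10235 = 10294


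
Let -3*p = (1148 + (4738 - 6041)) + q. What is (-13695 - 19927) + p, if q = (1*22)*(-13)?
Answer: -33475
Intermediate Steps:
q = -286 (q = 22*(-13) = -286)
p = 147 (p = -((1148 + (4738 - 6041)) - 286)/3 = -((1148 - 1303) - 286)/3 = -(-155 - 286)/3 = -1/3*(-441) = 147)
(-13695 - 19927) + p = (-13695 - 19927) + 147 = -33622 + 147 = -33475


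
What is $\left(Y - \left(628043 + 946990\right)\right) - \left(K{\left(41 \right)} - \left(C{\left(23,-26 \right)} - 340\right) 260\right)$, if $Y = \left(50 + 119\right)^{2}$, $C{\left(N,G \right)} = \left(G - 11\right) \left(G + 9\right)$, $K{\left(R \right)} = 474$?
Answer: $-1471806$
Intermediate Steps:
$C{\left(N,G \right)} = \left(-11 + G\right) \left(9 + G\right)$
$Y = 28561$ ($Y = 169^{2} = 28561$)
$\left(Y - \left(628043 + 946990\right)\right) - \left(K{\left(41 \right)} - \left(C{\left(23,-26 \right)} - 340\right) 260\right) = \left(28561 - \left(628043 + 946990\right)\right) - \left(474 - \left(\left(-99 + \left(-26\right)^{2} - -52\right) - 340\right) 260\right) = \left(28561 - 1575033\right) - \left(474 - \left(\left(-99 + 676 + 52\right) - 340\right) 260\right) = \left(28561 - 1575033\right) - \left(474 - \left(629 - 340\right) 260\right) = -1546472 - \left(474 - 289 \cdot 260\right) = -1546472 - \left(474 - 75140\right) = -1546472 - -74666 = -1546472 + 74666 = -1471806$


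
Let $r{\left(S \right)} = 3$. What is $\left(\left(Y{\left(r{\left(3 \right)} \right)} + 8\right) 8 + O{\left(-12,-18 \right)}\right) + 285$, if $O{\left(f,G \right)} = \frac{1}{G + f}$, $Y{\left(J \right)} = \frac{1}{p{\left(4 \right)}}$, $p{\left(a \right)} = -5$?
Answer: $\frac{10421}{30} \approx 347.37$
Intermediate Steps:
$Y{\left(J \right)} = - \frac{1}{5}$ ($Y{\left(J \right)} = \frac{1}{-5} = - \frac{1}{5}$)
$\left(\left(Y{\left(r{\left(3 \right)} \right)} + 8\right) 8 + O{\left(-12,-18 \right)}\right) + 285 = \left(\left(- \frac{1}{5} + 8\right) 8 + \frac{1}{-18 - 12}\right) + 285 = \left(\frac{39}{5} \cdot 8 + \frac{1}{-30}\right) + 285 = \left(\frac{312}{5} - \frac{1}{30}\right) + 285 = \frac{1871}{30} + 285 = \frac{10421}{30}$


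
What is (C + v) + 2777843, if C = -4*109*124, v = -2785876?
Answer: -62097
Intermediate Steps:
C = -54064 (C = -436*124 = -54064)
(C + v) + 2777843 = (-54064 - 2785876) + 2777843 = -2839940 + 2777843 = -62097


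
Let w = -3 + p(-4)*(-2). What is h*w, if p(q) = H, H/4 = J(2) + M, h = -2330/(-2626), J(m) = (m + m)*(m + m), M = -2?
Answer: -133975/1313 ≈ -102.04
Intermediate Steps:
J(m) = 4*m² (J(m) = (2*m)*(2*m) = 4*m²)
h = 1165/1313 (h = -2330*(-1/2626) = 1165/1313 ≈ 0.88728)
H = 56 (H = 4*(4*2² - 2) = 4*(4*4 - 2) = 4*(16 - 2) = 4*14 = 56)
p(q) = 56
w = -115 (w = -3 + 56*(-2) = -3 - 112 = -115)
h*w = (1165/1313)*(-115) = -133975/1313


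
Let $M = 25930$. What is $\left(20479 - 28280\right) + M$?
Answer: $18129$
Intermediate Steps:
$\left(20479 - 28280\right) + M = \left(20479 - 28280\right) + 25930 = -7801 + 25930 = 18129$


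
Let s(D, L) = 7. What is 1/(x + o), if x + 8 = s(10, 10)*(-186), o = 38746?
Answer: 1/37436 ≈ 2.6712e-5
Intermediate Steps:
x = -1310 (x = -8 + 7*(-186) = -8 - 1302 = -1310)
1/(x + o) = 1/(-1310 + 38746) = 1/37436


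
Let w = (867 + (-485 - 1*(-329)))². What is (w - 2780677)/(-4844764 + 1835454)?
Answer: 1137578/1504655 ≈ 0.75604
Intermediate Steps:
w = 505521 (w = (867 + (-485 + 329))² = (867 - 156)² = 711² = 505521)
(w - 2780677)/(-4844764 + 1835454) = (505521 - 2780677)/(-4844764 + 1835454) = -2275156/(-3009310) = -2275156*(-1/3009310) = 1137578/1504655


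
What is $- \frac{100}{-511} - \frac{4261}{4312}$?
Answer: $- \frac{249453}{314776} \approx -0.79248$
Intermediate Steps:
$- \frac{100}{-511} - \frac{4261}{4312} = \left(-100\right) \left(- \frac{1}{511}\right) - \frac{4261}{4312} = \frac{100}{511} - \frac{4261}{4312} = - \frac{249453}{314776}$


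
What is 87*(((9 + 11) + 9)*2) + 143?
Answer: 5189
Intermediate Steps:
87*(((9 + 11) + 9)*2) + 143 = 87*((20 + 9)*2) + 143 = 87*(29*2) + 143 = 87*58 + 143 = 5046 + 143 = 5189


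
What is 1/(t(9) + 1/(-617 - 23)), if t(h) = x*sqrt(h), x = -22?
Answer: -640/42241 ≈ -0.015151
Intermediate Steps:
t(h) = -22*sqrt(h)
1/(t(9) + 1/(-617 - 23)) = 1/(-22*sqrt(9) + 1/(-617 - 23)) = 1/(-22*3 + 1/(-640)) = 1/(-66 - 1/640) = 1/(-42241/640) = -640/42241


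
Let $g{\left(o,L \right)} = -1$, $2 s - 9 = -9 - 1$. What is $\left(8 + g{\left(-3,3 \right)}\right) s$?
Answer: $- \frac{7}{2} \approx -3.5$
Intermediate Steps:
$s = - \frac{1}{2}$ ($s = \frac{9}{2} + \frac{-9 - 1}{2} = \frac{9}{2} + \frac{1}{2} \left(-10\right) = \frac{9}{2} - 5 = - \frac{1}{2} \approx -0.5$)
$\left(8 + g{\left(-3,3 \right)}\right) s = \left(8 - 1\right) \left(- \frac{1}{2}\right) = 7 \left(- \frac{1}{2}\right) = - \frac{7}{2}$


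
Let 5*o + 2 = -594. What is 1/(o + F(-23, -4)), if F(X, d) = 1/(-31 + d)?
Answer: -35/4173 ≈ -0.0083873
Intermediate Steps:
o = -596/5 (o = -⅖ + (⅕)*(-594) = -⅖ - 594/5 = -596/5 ≈ -119.20)
1/(o + F(-23, -4)) = 1/(-596/5 + 1/(-31 - 4)) = 1/(-596/5 + 1/(-35)) = 1/(-596/5 - 1/35) = 1/(-4173/35) = -35/4173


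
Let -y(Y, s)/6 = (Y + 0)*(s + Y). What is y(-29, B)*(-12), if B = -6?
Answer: 73080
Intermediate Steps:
y(Y, s) = -6*Y*(Y + s) (y(Y, s) = -6*(Y + 0)*(s + Y) = -6*Y*(Y + s))
y(-29, B)*(-12) = -6*(-29)*(-29 - 6)*(-12) = -6*(-29)*(-35)*(-12) = -6090*(-12) = 73080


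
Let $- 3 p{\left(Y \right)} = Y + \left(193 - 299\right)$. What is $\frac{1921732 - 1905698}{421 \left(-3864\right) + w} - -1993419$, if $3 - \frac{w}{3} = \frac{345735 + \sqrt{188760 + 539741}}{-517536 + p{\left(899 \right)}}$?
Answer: $\frac{4243039251878889024425416591027}{2128523543148139105455273} - \frac{24907231634 \sqrt{728501}}{709507847716046368485091} \approx 1.9934 \cdot 10^{6}$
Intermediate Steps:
$p{\left(Y \right)} = \frac{106}{3} - \frac{Y}{3}$ ($p{\left(Y \right)} = - \frac{Y + \left(193 - 299\right)}{3} = - \frac{Y - 106}{3} = - \frac{-106 + Y}{3} = \frac{106}{3} - \frac{Y}{3}$)
$w = \frac{17092224}{1553401} + \frac{9 \sqrt{728501}}{1553401}$ ($w = 9 - 3 \frac{345735 + \sqrt{188760 + 539741}}{-517536 + \left(\frac{106}{3} - \frac{899}{3}\right)} = 9 - 3 \frac{345735 + \sqrt{728501}}{-517536 + \left(\frac{106}{3} - \frac{899}{3}\right)} = 9 - 3 \frac{345735 + \sqrt{728501}}{-517536 - \frac{793}{3}} = 9 - 3 \frac{345735 + \sqrt{728501}}{- \frac{1553401}{3}} = 9 - 3 \left(345735 + \sqrt{728501}\right) \left(- \frac{3}{1553401}\right) = 9 - 3 \left(- \frac{1037205}{1553401} - \frac{3 \sqrt{728501}}{1553401}\right) = 9 + \left(\frac{3111615}{1553401} + \frac{9 \sqrt{728501}}{1553401}\right) = \frac{17092224}{1553401} + \frac{9 \sqrt{728501}}{1553401} \approx 11.008$)
$\frac{1921732 - 1905698}{421 \left(-3864\right) + w} - -1993419 = \frac{1921732 - 1905698}{421 \left(-3864\right) + \left(\frac{17092224}{1553401} + \frac{9 \sqrt{728501}}{1553401}\right)} - -1993419 = \frac{16034}{-1626744 + \left(\frac{17092224}{1553401} + \frac{9 \sqrt{728501}}{1553401}\right)} + 1993419 = \frac{16034}{- \frac{2526968664120}{1553401} + \frac{9 \sqrt{728501}}{1553401}} + 1993419 = 1993419 + \frac{16034}{- \frac{2526968664120}{1553401} + \frac{9 \sqrt{728501}}{1553401}}$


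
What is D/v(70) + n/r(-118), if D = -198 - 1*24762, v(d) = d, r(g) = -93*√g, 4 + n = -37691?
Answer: -2496/7 - 12565*I*√118/3658 ≈ -356.57 - 37.313*I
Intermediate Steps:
n = -37695 (n = -4 - 37691 = -37695)
D = -24960 (D = -198 - 24762 = -24960)
D/v(70) + n/r(-118) = -24960/70 - 37695*I*√118/10974 = -24960*1/70 - 37695*I*√118/10974 = -2496/7 - 37695*I*√118/10974 = -2496/7 - 12565*I*√118/3658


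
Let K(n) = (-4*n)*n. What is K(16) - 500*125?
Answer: -63524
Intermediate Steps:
K(n) = -4*n²
K(16) - 500*125 = -4*16² - 500*125 = -4*256 - 62500 = -1024 - 62500 = -63524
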